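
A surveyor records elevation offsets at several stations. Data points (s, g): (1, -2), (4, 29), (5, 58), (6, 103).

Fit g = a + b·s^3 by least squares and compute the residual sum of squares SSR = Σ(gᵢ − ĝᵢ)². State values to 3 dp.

Forming AᵀA = [[4, 406]; [406, 66378]] and Aᵀg = [188, 31352]ᵀ gives AᵀA·[a, b]ᵀ = Aᵀg.
Determinant 4·66378 − 406² = 100676.
a = (188·66378 − 406·31352)/100676 = -62462/25169; b = (4·31352 − 406·188)/100676 = 12270/25169.
Residuals: -146/25169, 7083/25169, -11486/25169, 4549/25169; SSR = 8058/25169.

SSR = 0.320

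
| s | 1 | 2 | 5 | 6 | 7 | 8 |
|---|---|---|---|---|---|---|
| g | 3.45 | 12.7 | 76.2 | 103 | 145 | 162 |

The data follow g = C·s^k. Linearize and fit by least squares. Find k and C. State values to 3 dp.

k = 1.890, C = 3.471

With ln gᵢ as the transformed response and ln sᵢ as the regressor:
Σln s = 8.1197, Σ(ln s)² = 14.3918, Σln g = 22.8124, Σln s·ln g = 37.3039.
Normal system: [[14.3918, 8.1197]; [8.1197, 6]]·[k, ln C]ᵀ = [37.3039, 22.8124]ᵀ.
Slope k = (n·Σln s·ln g − Σln s·Σln g)/(n·Σ(ln s)² − (Σln s)²) = (6·37.3039 − 8.1197·22.8124)/20.4213 = 1.88989; ln C = (Σln g − k·Σln s)/n = 1.24451, so C = exp(1.24451) = 3.47125.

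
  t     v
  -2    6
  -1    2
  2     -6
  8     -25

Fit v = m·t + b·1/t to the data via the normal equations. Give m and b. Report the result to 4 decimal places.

m = -3.1491, b = 0.9708

From the data, Σt·t = 73, Σt·1/t = 4, Σ1/t·1/t = 97/64.
Moment sums: Σt·v = -226, Σ1/t·v = -89/8.
Determinant 73·(97/64) − 4² = 6057/64.
m = ((-226)·(97/64) − 4·(-89/8))/(6057/64) = -6358/2019; b = (73·(-89/8) − 4·(-226))/(6057/64) = 1960/2019.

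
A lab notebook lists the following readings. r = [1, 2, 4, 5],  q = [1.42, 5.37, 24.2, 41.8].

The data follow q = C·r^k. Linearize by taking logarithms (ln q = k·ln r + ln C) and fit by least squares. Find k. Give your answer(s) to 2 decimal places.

k = 2.10

Taking logs, ln q = k·ln r + ln C, so regress ln q on ln r.
Σln r = 3.6889, Σ(ln r)² = 4.9926, Σln q = 8.9507, Σln r·ln q = 11.5901.
Equations: 4.9926·k + 3.6889·ln C = 11.5901;  3.6889·k + 4·ln C = 8.9507.
Δ = 4.9926·4 − (3.6889)² = 6.3624; k = (11.5901·4 − 3.6889·8.9507)/6.3624 = 2.09708, ln C = (4.9926·8.9507 − 3.6889·11.5901)/6.3624 = 0.30372.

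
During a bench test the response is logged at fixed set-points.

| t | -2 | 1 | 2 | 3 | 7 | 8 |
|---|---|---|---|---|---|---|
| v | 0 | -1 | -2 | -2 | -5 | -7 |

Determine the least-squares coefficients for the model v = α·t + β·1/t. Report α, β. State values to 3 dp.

Setting ∂/∂α … = 0 gives: 131·α + 6·β = -102;  6·α + (46489/28224)·β = -715/168.
Determinant 131·(46489/28224) − 6² = 5073995/28224.
α = ((-102)·(46489/28224) − 6·(-715/168))/(5073995/28224) = -4021158/5073995; β = (131·(-715/168) − 6·(-102))/(5073995/28224) = 1537368/5073995.

α = -0.793, β = 0.303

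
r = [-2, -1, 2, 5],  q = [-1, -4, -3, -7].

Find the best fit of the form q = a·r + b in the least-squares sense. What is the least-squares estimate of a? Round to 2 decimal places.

Normal-equation sums: Σr·r = 34, Σr = 4, Σ1 = 4.
For Xᵀq: Σr·q = -35, Σq = -15.
XᵀX·[a, b]ᵀ = Xᵀq becomes [[34, 4]; [4, 4]]·[a, b]ᵀ = [-35, -15]ᵀ.
Determinant 34·4 − 4² = 120.
a = ((-35)·4 − 4·(-15))/120 = -2/3; b = (34·(-15) − 4·(-35))/120 = -37/12.

a = -0.67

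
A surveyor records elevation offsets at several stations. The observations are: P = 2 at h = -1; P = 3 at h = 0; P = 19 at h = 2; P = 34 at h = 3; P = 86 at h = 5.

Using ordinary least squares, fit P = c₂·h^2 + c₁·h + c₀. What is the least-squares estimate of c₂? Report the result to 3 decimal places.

c₂ = 2.853

MᵀM·[c₂, c₁, c₀]ᵀ = MᵀP reads: 723·c₂ + 159·c₁ + 39·c₀ = 2534;  159·c₂ + 39·c₁ + 9·c₀ = 568;  39·c₂ + 9·c₁ + 5·c₀ = 144.
(Σh^2·h^2 = 723, Σh^2·h = 159, Σh^2 = 39, Σh·h = 39, Σh = 9, Σ1 = 5, Σh^2·P = 2534, Σh·P = 568, ΣP = 144.)
Inverting the 3×3 Gram matrix, [c₂, c₁, c₀]ᵀ = [659/231, 562/231, 167/77]ᵀ.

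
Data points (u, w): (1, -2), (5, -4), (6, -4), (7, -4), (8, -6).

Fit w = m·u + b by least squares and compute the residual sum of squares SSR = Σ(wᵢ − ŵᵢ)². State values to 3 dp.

SSR = 1.288

From the data, Σu·u = 175, Σu = 27, Σ1 = 5.
Moment sums: Σu·w = -122, Σw = -20.
Determinant 175·5 − 27² = 146.
m = ((-122)·5 − 27·(-20))/146 = -35/73; b = (175·(-20) − 27·(-122))/146 = -103/73.
Residuals: -8/73, -14/73, 21/73, 56/73, -55/73; SSR = 94/73.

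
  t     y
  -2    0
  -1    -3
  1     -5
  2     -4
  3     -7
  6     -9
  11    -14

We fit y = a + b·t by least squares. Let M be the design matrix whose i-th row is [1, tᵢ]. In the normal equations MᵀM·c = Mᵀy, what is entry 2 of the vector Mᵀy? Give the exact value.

Entry 2 ↔ basis t, so (Mᵀy)_{2} = Σᵢ (t)·yᵢ = (-2)·(0) + (-1)·(-3) + (1)·(-5) + (2)·(-4) + (3)·(-7) + (6)·(-9) + (11)·(-14) = -239.

-239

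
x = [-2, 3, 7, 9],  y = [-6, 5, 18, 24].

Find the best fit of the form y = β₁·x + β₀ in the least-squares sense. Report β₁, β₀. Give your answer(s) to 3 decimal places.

Compute the Gram sums: Σx·x = 143, Σx = 17, Σ1 = 4.
For Mᵀy: Σx·y = 369, Σy = 41.
Normal equations: [[143, 17]; [17, 4]]·[β₁, β₀]ᵀ = [369, 41]ᵀ.
Δ = 143·4 − 17² = 283.
β₁ = (369·4 − 17·41)/283 = 779/283; β₀ = (143·41 − 17·369)/283 = -410/283.

β₁ = 2.753, β₀ = -1.449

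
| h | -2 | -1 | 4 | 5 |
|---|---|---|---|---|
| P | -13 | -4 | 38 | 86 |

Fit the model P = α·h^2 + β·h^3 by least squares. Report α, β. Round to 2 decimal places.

α = -1.50, β = 0.98

MᵀM·[α, β]ᵀ = MᵀP reads: 898·α + 4116·β = 2702;  4116·α + 19786·β = 13290.
(Σh^2·h^2 = 898, Σh^2·h^3 = 4116, Σh^3·h^3 = 19786, Σh^2·P = 2702, Σh^3·P = 13290.)
Δ = 898·19786 − 4116² = 826372.
α = (2702·19786 − 4116·13290)/826372 = -309967/206593; β = (898·13290 − 4116·2702)/826372 = 203247/206593.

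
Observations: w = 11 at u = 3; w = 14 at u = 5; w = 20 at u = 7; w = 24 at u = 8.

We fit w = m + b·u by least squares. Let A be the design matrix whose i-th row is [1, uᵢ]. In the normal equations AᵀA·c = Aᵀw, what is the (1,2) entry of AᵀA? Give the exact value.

Row 1 ↔ basis 1, column 2 ↔ basis u, so (AᵀA)_{1,2} = Σᵢ u = (1)·(3) + (1)·(5) + (1)·(7) + (1)·(8) = 23.

23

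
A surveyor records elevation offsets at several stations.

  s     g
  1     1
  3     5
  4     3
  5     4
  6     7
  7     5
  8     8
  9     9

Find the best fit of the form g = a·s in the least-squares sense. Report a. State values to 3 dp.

a = 0.961

Sums needed: Σs·s = 281.
And Σs·g = 270.
a = 270/281 = 0.960854.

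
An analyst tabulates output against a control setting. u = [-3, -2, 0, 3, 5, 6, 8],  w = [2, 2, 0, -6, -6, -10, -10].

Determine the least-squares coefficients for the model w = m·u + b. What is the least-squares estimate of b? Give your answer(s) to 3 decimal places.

b = -1.014

AᵀA·[m, b]ᵀ = Aᵀw reads: 147·m + 17·b = -198;  17·m + 7·b = -28.
(Σu·u = 147, Σu = 17, Σ1 = 7, Σu·w = -198, Σw = -28.)
Eliminating b: 7·(row 1) − 17·(row 2) gives 740·m = 7·(-198) − 17·(-28) = -910, so m = -91/74.
Then b = ((-28) − 17·(-91/74))/7 = -75/74.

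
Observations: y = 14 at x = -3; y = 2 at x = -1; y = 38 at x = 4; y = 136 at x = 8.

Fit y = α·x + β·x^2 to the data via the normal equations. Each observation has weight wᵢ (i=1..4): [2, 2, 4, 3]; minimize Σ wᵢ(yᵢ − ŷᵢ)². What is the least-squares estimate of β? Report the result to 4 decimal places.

β = 1.9552

Normal-equation sums: Σwᵢ·x·x = 276, Σwᵢ·x·x^2 = 1736, Σwᵢ·x^2·x^2 = 13476.
For MᵀWy: Σwᵢ·x·y = 3784, Σwᵢ·x^2·y = 28800.
MᵀWM·[α, β]ᵀ = MᵀWy becomes [[276, 1736]; [1736, 13476]]·[α, β]ᵀ = [3784, 28800]ᵀ.
det = 276·13476 − 1736² = 705680.
α = (3784·13476 − 1736·28800)/705680 = 62274/44105; β = (276·28800 − 1736·3784)/705680 = 86236/44105.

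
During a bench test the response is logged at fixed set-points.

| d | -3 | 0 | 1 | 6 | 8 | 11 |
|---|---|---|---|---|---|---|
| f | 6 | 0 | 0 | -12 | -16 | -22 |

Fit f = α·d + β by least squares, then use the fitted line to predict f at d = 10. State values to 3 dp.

The normal equations are: 231·α + 23·β = -460;  23·α + 6·β = -44.
(Σd·d = 231, Σd = 23, Σ1 = 6, Σd·f = -460, Σf = -44.)
Eliminating β: 6·(row 1) − 23·(row 2) gives 857·α = 6·(-460) − 23·(-44) = -1748, so α = -1748/857.
Then β = ((-44) − 23·(-1748/857))/6 = 416/857.
At d = 10: f̂ = (-1748/857)·(10) + (416/857)·(1) = -17064/857.

f̂ = -19.911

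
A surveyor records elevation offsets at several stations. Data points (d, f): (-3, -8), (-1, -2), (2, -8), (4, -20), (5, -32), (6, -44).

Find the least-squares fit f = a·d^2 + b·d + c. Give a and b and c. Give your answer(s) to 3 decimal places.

From the data, Σd^2·d^2 = 2275, Σd^2·d = 385, Σd^2 = 91, Σd·d = 91, Σd = 13, Σ1 = 6.
Right-hand side: Σd^2·f = -2810, Σd·f = -494, Σf = -114.
AᵀA·[a, b, c]ᵀ = Aᵀf becomes [[2275, 385, 91]; [385, 91, 13]; [91, 13, 6]]·[a, b, c]ᵀ = [-2810, -494, -114]ᵀ.
Inverting the 3×3 Gram matrix, [a, b, c]ᵀ = [-2691/2618, -321/374, -290/187]ᵀ.

a = -1.028, b = -0.858, c = -1.551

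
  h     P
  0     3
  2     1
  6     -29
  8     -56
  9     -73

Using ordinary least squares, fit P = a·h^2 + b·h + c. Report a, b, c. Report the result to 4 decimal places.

a = -1.0455, b = 0.9591, c = 3.0864

Forming MᵀM = [[11969, 1465, 185]; [1465, 185, 25]; [185, 25, 5]] and MᵀP = [-10537, -1277, -154]ᵀ gives MᵀM·[a, b, c]ᵀ = MᵀP.
Row-reducing yields a = -23/22, b = 211/220, c = 679/220.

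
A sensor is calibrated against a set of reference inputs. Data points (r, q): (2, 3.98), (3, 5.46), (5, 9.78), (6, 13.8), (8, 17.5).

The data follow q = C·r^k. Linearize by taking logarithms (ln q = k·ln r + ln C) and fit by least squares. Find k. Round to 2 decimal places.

k = 1.11

With ln qᵢ as the transformed response and ln rᵢ as the regressor:
XᵀX = [[11.8122, 7.2724]; [7.2724, 5]], rhs = [17.1469, 10.8459]ᵀ  (here Σln r = 7.2724, Σ(ln r)² = 11.8122, Σln q = 10.8459, Σln r·ln q = 17.1469).
Δ = 11.8122·5 − (7.2724)² = 6.1731; k = (17.1469·5 − 7.2724·10.8459)/6.1731 = 1.11103, ln C = (11.8122·10.8459 − 7.2724·17.1469)/6.1731 = 0.55322.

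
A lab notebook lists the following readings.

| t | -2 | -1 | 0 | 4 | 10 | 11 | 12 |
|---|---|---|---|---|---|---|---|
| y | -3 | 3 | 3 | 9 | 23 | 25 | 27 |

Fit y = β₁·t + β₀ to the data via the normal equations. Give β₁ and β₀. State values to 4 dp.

The normal system MᵀM·[β₁, β₀]ᵀ = Mᵀy is [[386, 34]; [34, 7]]·[β₁, β₀]ᵀ = [868, 87]ᵀ.
Δ = 386·7 − 34² = 1546.
β₁ = (868·7 − 34·87)/1546 = 1559/773; β₀ = (386·87 − 34·868)/1546 = 2035/773.

β₁ = 2.0168, β₀ = 2.6326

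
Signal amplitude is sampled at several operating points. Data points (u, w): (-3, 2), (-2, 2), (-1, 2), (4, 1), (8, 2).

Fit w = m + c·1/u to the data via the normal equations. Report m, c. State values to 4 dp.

From the data, Σ1 = 5, Σ1/u = -35/24, Σ1/u·1/u = 829/576.
Right-hand side: Σw = 9, Σ1/u·w = -19/6.
Determinant 5·(829/576) − (-35/24)² = 365/72.
m = (9·(829/576) − (-35/24)·(-19/6))/(365/72) = 4801/2920; c = (5·(-19/6) − (-35/24)·9)/(365/72) = -39/73.

m = 1.6442, c = -0.5342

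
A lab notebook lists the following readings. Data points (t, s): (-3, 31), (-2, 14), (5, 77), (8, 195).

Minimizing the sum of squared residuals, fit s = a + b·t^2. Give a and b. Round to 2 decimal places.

a = 2.69, b = 3.00

Compute the Gram sums: Σ1 = 4, Σt^2 = 102, Σt^2·t^2 = 4818.
And Σs = 317, Σt^2·s = 14740.
AᵀA·[a, b]ᵀ = Aᵀs becomes [[4, 102]; [102, 4818]]·[a, b]ᵀ = [317, 14740]ᵀ.
Δ = 4·4818 − 102² = 8868.
a = (317·4818 − 102·14740)/8868 = 3971/1478; b = (4·14740 − 102·317)/8868 = 13313/4434.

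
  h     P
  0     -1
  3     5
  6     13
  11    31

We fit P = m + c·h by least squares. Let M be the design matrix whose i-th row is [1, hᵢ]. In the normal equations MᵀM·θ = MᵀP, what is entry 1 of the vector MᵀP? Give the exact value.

48

Entry 1 ↔ basis 1, so (MᵀP)_{1} = Σᵢ Pᵢ = (1)·(-1) + (1)·(5) + (1)·(13) + (1)·(31) = 48.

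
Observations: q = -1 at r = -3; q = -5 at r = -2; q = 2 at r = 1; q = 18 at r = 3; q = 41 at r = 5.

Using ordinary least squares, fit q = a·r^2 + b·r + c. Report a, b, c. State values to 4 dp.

From the data, Σr^2·r^2 = 804, Σr^2·r = 118, Σr^2 = 48, Σr·r = 48, Σr = 4, Σ1 = 5.
Moment sums: Σr^2·q = 1160, Σr·q = 274, Σq = 55.
Solving the 3×3 system (Gaussian elimination) gives a = 12507/11299, b = 35786/11299, c = -24407/11299.

a = 1.1069, b = 3.1672, c = -2.1601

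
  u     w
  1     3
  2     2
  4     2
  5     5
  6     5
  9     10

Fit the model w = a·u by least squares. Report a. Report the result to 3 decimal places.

a = 0.982

From the data, Σu·u = 163.
For Xᵀw: Σu·w = 160.
Normal equations: [[163]]·[a]ᵀ = [160]ᵀ.
Hence a = 160 / 163 ≈ 0.981595.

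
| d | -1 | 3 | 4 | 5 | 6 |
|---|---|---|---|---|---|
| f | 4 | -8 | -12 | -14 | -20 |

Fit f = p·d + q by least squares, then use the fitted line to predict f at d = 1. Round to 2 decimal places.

Forming XᵀX = [[87, 17]; [17, 5]] and Xᵀf = [-266, -50]ᵀ gives XᵀX·[p, q]ᵀ = Xᵀf.
Eliminating q: 5·(row 1) − 17·(row 2) gives 146·p = 5·(-266) − 17·(-50) = -480, so p = -240/73.
Then q = ((-50) − 17·(-240/73))/5 = 86/73.
At d = 1: f̂ = (-240/73)·(1) + (86/73)·(1) = -154/73.

f̂ = -2.11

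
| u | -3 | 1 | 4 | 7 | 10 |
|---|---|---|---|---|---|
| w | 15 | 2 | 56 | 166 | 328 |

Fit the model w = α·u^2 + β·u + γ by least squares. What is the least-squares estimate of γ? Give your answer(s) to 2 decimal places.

Compute the Gram sums: Σu^2·u^2 = 12739, Σu^2·u = 1381, Σu^2 = 175, Σu·u = 175, Σu = 19, Σ1 = 5.
Moment sums: Σu^2·w = 41967, Σu·w = 4623, Σw = 567.
Inverting the 3×3 Gram matrix, [α, β, γ]ᵀ = [211153/69693, 202769/69693, -85897/23231]ᵀ.

γ = -3.70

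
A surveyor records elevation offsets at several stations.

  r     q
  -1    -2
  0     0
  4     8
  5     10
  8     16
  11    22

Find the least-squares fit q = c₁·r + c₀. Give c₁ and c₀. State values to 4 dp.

c₁ = 2.0000, c₀ = 0.0000

Compute the Gram sums: Σr·r = 227, Σr = 27, Σ1 = 6.
Right-hand side: Σr·q = 454, Σq = 54.
So AᵀA·[c₁, c₀]ᵀ = Aᵀq: [[227, 27]; [27, 6]]·[c₁, c₀]ᵀ = [454, 54]ᵀ.
Determinant 227·6 − 27² = 633.
c₁ = (454·6 − 27·54)/633 = 2; c₀ = (227·54 − 27·454)/633 = 0.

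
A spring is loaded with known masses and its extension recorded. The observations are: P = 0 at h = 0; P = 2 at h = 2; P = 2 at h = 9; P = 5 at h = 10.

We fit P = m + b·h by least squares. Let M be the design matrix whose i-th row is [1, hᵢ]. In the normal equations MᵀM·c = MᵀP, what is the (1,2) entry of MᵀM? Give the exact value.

Row 1 ↔ basis 1, column 2 ↔ basis h, so (MᵀM)_{1,2} = Σᵢ h = (1)·(0) + (1)·(2) + (1)·(9) + (1)·(10) = 21.

21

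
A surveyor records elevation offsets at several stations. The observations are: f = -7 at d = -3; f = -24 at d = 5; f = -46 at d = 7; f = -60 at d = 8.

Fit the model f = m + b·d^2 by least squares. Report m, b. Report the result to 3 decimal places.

m = 0.898, b = -0.956

The normal system AᵀA·[m, b]ᵀ = Aᵀf is [[4, 147]; [147, 7203]]·[m, b]ᵀ = [-137, -6757]ᵀ.
det = 4·7203 − 147² = 7203.
m = ((-137)·7203 − 147·(-6757))/7203 = 44/49; b = (4·(-6757) − 147·(-137))/7203 = -6889/7203.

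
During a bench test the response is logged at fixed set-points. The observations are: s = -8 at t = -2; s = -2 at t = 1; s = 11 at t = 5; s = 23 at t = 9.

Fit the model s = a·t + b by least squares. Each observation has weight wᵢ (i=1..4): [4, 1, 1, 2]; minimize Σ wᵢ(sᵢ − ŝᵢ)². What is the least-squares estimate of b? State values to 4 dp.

Compute the Gram sums: Σwᵢ·t·t = 204, Σwᵢ·t = 16, Σwᵢ·1 = 8.
Moment sums: Σwᵢ·t·s = 531, Σwᵢ·s = 23.
MᵀWM·[a, b]ᵀ = MᵀWs becomes [[204, 16]; [16, 8]]·[a, b]ᵀ = [531, 23]ᵀ.
Determinant 204·8 − 16² = 1376.
a = (531·8 − 16·23)/1376 = 485/172; b = (204·23 − 16·531)/1376 = -951/344.

b = -2.7645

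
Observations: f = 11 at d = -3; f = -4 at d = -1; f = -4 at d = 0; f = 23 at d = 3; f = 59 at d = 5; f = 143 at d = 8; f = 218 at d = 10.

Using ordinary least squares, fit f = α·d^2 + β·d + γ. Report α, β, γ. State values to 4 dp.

α = 1.9994, β = 2.1125, γ = -2.3348

With design matrix M, MᵀM = [[14884, 1636, 208]; [1636, 208, 22]; [208, 22, 7]] and Mᵀf = [32729, 3659, 446]ᵀ.
Solving the 3×3 system (Gaussian elimination) gives α = 15787/7896, β = 50041/23688, γ = -27653/11844.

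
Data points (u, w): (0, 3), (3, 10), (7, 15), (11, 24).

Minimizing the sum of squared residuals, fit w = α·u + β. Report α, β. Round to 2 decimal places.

α = 1.83, β = 3.38

Normal-equation sums: Σu·u = 179, Σu = 21, Σ1 = 4.
Right-hand side: Σu·w = 399, Σw = 52.
So XᵀX·[α, β]ᵀ = Xᵀw: [[179, 21]; [21, 4]]·[α, β]ᵀ = [399, 52]ᵀ.
Eliminating β: 4·(row 1) − 21·(row 2) gives 275·α = 4·399 − 21·52 = 504, so α = 504/275.
Then β = (52 − 21·(504/275))/4 = 929/275.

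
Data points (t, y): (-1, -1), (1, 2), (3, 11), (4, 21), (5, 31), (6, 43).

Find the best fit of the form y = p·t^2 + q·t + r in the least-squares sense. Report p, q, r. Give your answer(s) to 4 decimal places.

Entries of XᵀX: Σt^2·t^2 = 2260, Σt^2·t = 432, Σt^2 = 88, Σt·t = 88, Σt = 18, Σ1 = 6.
Moment sums: Σt^2·y = 2759, Σt·y = 533, Σy = 107.
XᵀX·[p, q, r]ᵀ = Xᵀy becomes [[2260, 432, 88]; [432, 88, 18]; [88, 18, 6]]·[p, q, r]ᵀ = [2759, 533, 107]ᵀ.
Inverting the 3×3 Gram matrix, [p, q, r]ᵀ = [7249/7100, 2113/1775, -2529/3550]ᵀ.

p = 1.0210, q = 1.1904, r = -0.7124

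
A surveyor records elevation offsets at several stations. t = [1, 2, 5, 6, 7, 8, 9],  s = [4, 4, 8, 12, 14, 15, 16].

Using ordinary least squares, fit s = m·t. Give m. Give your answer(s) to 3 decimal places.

Compute the Gram sums: Σt·t = 260.
For Aᵀs: Σt·s = 486.
Normal equations: [[260]]·[m]ᵀ = [486]ᵀ.
Hence m = 486 / 260 ≈ 1.86923.

m = 1.869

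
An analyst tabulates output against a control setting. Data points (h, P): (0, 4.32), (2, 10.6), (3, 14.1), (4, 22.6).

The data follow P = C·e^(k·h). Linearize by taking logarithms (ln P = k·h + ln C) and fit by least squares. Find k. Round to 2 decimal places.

k = 0.41

Taking logs, ln P = k·h + ln C, so regress ln P on h.
Σh = 9.0000, Σ(h)² = 29.0000, Σln P = 9.5882, Σh·ln P = 25.1320.
Normal system: [[29.0000, 9.0000]; [9.0000, 4]]·[k, ln C]ᵀ = [25.1320, 9.5882]ᵀ.
Slope k = (n·Σh·ln P − Σh·Σln P)/(n·Σ(h)² − (Σh)²) = (4·25.1320 − 9.0000·9.5882)/35.0000 = 0.40669; ln C = (Σln P − k·Σh)/n = 1.48201.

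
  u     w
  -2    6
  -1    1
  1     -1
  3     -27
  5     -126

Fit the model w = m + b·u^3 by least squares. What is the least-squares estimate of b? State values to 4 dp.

b = -1.0018

From the data, Σ1 = 5, Σu^3 = 144, Σu^3·u^3 = 16420.
And Σw = -147, Σu^3·w = -16529.
Δ = 5·16420 − 144² = 61364.
m = ((-147)·16420 − 144·(-16529))/61364 = -8391/15341; b = (5·(-16529) − 144·(-147))/61364 = -61477/61364.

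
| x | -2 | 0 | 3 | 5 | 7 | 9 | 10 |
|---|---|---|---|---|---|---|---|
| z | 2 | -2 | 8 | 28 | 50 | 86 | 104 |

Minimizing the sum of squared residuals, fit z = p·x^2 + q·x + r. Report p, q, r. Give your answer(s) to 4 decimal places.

p = 1.0179, q = 0.4415, r = -1.5590

Entries of MᵀM: Σx^2·x^2 = 19684, Σx^2·x = 2216, Σx^2 = 268, Σx·x = 268, Σx = 32, Σ1 = 7.
Right-hand side: Σx^2·z = 20596, Σx·z = 2324, Σz = 276.
MᵀM·[p, q, r]ᵀ = Mᵀz becomes [[19684, 2216, 268]; [2216, 268, 32]; [268, 32, 7]]·[p, q, r]ᵀ = [20596, 2324, 276]ᵀ.
Row-reducing yields p = 24517/24087, q = 3545/8029, r = -37552/24087.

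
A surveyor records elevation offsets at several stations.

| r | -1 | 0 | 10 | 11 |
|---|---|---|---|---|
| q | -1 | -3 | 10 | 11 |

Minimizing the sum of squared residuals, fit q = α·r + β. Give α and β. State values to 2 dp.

α = 1.12, β = -1.36

The normal system AᵀA·[α, β]ᵀ = Aᵀq is [[222, 20]; [20, 4]]·[α, β]ᵀ = [222, 17]ᵀ.
Δ = 222·4 − 20² = 488.
α = (222·4 − 20·17)/488 = 137/122; β = (222·17 − 20·222)/488 = -333/244.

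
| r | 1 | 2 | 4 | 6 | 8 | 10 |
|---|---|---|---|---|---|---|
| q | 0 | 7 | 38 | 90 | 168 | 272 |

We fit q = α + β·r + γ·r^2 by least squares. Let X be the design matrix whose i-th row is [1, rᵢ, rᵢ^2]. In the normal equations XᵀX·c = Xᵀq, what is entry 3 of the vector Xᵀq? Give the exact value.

Entry 3 ↔ basis r^2, so (Xᵀq)_{3} = Σᵢ (r^2)·qᵢ = (1)·(0) + (4)·(7) + (16)·(38) + (36)·(90) + (64)·(168) + (100)·(272) = 41828.

41828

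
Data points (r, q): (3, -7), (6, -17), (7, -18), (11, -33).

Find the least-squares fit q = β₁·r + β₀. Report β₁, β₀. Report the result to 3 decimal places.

Compute the Gram sums: Σr·r = 215, Σr = 27, Σ1 = 4.
And Σr·q = -612, Σq = -75.
Eliminating β₀: 4·(row 1) − 27·(row 2) gives 131·β₁ = 4·(-612) − 27·(-75) = -423, so β₁ = -423/131.
Then β₀ = ((-75) − 27·(-423/131))/4 = 399/131.

β₁ = -3.229, β₀ = 3.046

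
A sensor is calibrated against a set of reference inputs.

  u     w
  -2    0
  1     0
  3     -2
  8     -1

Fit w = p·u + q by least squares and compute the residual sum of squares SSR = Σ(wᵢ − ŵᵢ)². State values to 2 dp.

SSR = 1.95

The normal system MᵀM·[p, q]ᵀ = Mᵀw is [[78, 10]; [10, 4]]·[p, q]ᵀ = [-14, -3]ᵀ.
Eliminating q: 4·(row 1) − 10·(row 2) gives 212·p = 4·(-14) − 10·(-3) = -26, so p = -13/106.
Then q = ((-3) − 10·(-13/106))/4 = -47/106.
Residuals: 21/106, 30/53, -63/53, 45/106; SSR = 207/106.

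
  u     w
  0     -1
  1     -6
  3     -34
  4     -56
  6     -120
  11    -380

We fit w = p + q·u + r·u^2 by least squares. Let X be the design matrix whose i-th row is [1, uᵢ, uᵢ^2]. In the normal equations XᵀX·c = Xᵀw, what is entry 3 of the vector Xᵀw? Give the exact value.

Entry 3 ↔ basis u^2, so (Xᵀw)_{3} = Σᵢ (u^2)·wᵢ = (0)·(-1) + (1)·(-6) + (9)·(-34) + (16)·(-56) + (36)·(-120) + (121)·(-380) = -51508.

-51508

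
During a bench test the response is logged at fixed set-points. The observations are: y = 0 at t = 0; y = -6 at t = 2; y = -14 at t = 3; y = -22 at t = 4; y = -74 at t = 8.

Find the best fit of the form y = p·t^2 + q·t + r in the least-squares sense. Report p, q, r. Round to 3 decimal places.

p = -0.944, q = -1.741, r = 0.280

Entries of AᵀA: Σt^2·t^2 = 4449, Σt^2·t = 611, Σt^2 = 93, Σt·t = 93, Σt = 17, Σ1 = 5.
Right-hand side: Σt^2·y = -5238, Σt·y = -734, Σy = -116.
So AᵀA·[p, q, r]ᵀ = Aᵀy: [[4449, 611, 93]; [611, 93, 17]; [93, 17, 5]]·[p, q, r]ᵀ = [-5238, -734, -116]ᵀ.
Row-reducing yields p = -135/143, q = -249/143, r = 40/143.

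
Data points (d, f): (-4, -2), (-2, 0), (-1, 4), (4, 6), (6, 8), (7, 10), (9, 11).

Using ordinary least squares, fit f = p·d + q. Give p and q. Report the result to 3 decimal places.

AᵀA·[p, q]ᵀ = Aᵀf reads: 203·p + 19·q = 245;  19·p + 7·q = 37.
Determinant 203·7 − 19² = 1060.
p = (245·7 − 19·37)/1060 = 253/265; q = (203·37 − 19·245)/1060 = 714/265.

p = 0.955, q = 2.694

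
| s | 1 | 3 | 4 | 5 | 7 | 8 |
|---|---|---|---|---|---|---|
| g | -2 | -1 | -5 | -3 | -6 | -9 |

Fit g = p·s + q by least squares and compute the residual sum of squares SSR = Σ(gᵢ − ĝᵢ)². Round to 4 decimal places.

SSR = 11.3200

Normal-equation sums: Σs·s = 164, Σs = 28, Σ1 = 6.
Moment sums: Σs·g = -154, Σg = -26.
So XᵀX·[p, q]ᵀ = Xᵀg: [[164, 28]; [28, 6]]·[p, q]ᵀ = [-154, -26]ᵀ.
Determinant 164·6 − 28² = 200.
p = ((-154)·6 − 28·(-26))/200 = -49/50; q = (164·(-26) − 28·(-154))/200 = 6/25.
Residuals: -63/50, 17/10, -33/25, 83/50, 31/50, -7/5; SSR = 283/25.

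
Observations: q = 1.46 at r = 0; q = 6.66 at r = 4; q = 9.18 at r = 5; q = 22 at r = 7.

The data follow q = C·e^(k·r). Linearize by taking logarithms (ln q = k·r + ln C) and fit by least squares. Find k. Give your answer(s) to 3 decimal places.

k = 0.384

With ln qᵢ as the transformed response and rᵢ as the regressor:
Σr = 16.0000, Σ(r)² = 90.0000, Σln q = 7.5826, Σr·ln q = 40.3069.
Normal system: [[90.0000, 16.0000]; [16.0000, 4]]·[k, ln C]ᵀ = [40.3069, 7.5826]ᵀ.
Δ = 90.0000·4 − (16.0000)² = 104.0000; k = (40.3069·4 − 16.0000·7.5826)/104.0000 = 0.38371, ln C = (90.0000·7.5826 − 16.0000·40.3069)/104.0000 = 0.36082.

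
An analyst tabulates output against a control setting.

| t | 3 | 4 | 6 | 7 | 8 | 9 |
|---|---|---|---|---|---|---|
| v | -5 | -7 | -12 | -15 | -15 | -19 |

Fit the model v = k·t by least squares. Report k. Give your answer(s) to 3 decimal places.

From the data, Σt·t = 255.
And Σt·v = -511.
Hence k = -511 / 255 ≈ -2.00392.

k = -2.004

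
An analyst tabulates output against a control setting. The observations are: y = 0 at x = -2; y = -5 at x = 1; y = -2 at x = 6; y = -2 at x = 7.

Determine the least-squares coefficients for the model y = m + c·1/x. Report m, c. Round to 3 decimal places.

Entries of MᵀM: Σ1 = 4, Σ1/x = 17/21, Σ1/x·1/x = 1145/882.
For Mᵀy: Σy = -9, Σ1/x·y = -118/21.
MᵀM·[m, c]ᵀ = Mᵀy becomes [[4, 17/21]; [17/21, 1145/882]]·[m, c]ᵀ = [-9, -118/21]ᵀ.
Δ = 4·(1145/882) − (17/21)² = 667/147.
m = ((-9)·(1145/882) − (17/21)·(-118/21))/(667/147) = -217/138; c = (4·(-118/21) − (17/21)·(-9))/(667/147) = -77/23.

m = -1.572, c = -3.348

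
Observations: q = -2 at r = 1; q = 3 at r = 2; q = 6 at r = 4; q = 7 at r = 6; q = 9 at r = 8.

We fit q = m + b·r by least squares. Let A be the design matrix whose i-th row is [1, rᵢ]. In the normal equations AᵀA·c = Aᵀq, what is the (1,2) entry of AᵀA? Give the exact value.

21

Row 1 ↔ basis 1, column 2 ↔ basis r, so (AᵀA)_{1,2} = Σᵢ r = (1)·(1) + (1)·(2) + (1)·(4) + (1)·(6) + (1)·(8) = 21.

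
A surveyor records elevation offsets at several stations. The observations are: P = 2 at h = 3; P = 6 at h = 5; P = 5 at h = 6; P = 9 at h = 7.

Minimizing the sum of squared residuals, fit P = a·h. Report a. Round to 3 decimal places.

Compute the Gram sums: Σh·h = 119.
For AᵀP: Σh·P = 129.
So AᵀA·[a]ᵀ = AᵀP: [[119]]·[a]ᵀ = [129]ᵀ.
Hence a = 129 / 119 ≈ 1.08403.

a = 1.084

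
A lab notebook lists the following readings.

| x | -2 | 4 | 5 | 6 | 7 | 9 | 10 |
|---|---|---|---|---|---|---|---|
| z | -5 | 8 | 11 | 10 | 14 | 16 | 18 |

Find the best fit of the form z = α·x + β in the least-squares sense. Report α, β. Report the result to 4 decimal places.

Compute the Gram sums: Σx·x = 311, Σx = 39, Σ1 = 7.
And Σx·z = 579, Σz = 72.
AᵀA·[α, β]ᵀ = Aᵀz becomes [[311, 39]; [39, 7]]·[α, β]ᵀ = [579, 72]ᵀ.
Δ = 311·7 − 39² = 656.
α = (579·7 − 39·72)/656 = 1245/656; β = (311·72 − 39·579)/656 = -189/656.

α = 1.8979, β = -0.2881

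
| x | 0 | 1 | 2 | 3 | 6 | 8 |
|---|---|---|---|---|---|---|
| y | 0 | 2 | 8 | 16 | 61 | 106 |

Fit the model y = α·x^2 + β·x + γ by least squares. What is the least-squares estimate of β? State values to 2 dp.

With design matrix M, MᵀM = [[5490, 764, 114]; [764, 114, 20]; [114, 20, 6]] and Mᵀy = [9158, 1280, 193]ᵀ.
Row-reducing yields α = 23141/14820, β = 967/1235, γ = -1649/14820.

β = 0.78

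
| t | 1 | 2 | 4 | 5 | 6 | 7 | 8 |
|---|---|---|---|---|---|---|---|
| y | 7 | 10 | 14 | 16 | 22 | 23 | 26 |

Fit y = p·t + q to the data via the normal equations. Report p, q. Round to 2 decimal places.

p = 2.73, q = 3.98

Normal-equation sums: Σt·t = 195, Σt = 33, Σ1 = 7.
Right-hand side: Σt·y = 664, Σy = 118.
So MᵀM·[p, q]ᵀ = Mᵀy: [[195, 33]; [33, 7]]·[p, q]ᵀ = [664, 118]ᵀ.
Eliminating q: 7·(row 1) − 33·(row 2) gives 276·p = 7·664 − 33·118 = 754, so p = 377/138.
Then q = (118 − 33·(377/138))/7 = 183/46.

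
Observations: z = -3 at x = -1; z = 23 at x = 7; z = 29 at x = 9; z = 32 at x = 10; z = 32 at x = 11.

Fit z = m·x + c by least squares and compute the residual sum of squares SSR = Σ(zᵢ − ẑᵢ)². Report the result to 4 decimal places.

The normal system MᵀM·[m, c]ᵀ = Mᵀz is [[352, 36]; [36, 5]]·[m, c]ᵀ = [1097, 113]ᵀ.
Eliminating c: 5·(row 1) − 36·(row 2) gives 464·m = 5·1097 − 36·113 = 1417, so m = 1417/464.
Then c = (113 − 36·(1417/464))/5 = 71/116.
Residuals: -259/464, 469/464, 419/464, 197/232, -1023/464; SSR = 3587/464.

SSR = 7.7306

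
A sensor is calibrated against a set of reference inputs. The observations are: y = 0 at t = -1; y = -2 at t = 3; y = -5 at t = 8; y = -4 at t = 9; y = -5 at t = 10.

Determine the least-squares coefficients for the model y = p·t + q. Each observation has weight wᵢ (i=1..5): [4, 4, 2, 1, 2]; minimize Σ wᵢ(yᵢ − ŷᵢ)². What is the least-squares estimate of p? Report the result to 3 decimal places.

MᵀWM·[p, q]ᵀ = MᵀWy reads: 449·p + 53·q = -240;  53·p + 13·q = -32.
Eliminating q: 13·(row 1) − 53·(row 2) gives 3028·p = 13·(-240) − 53·(-32) = -1424, so p = -356/757.
Then q = ((-32) − 53·(-356/757))/13 = -412/757.

p = -0.470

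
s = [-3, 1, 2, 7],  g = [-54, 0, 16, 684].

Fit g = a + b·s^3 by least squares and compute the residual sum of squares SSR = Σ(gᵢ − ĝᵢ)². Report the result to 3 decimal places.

Normal-equation sums: Σ1 = 4, Σs^3 = 325, Σs^3·s^3 = 118443.
And Σg = 646, Σs^3·g = 236198.
So MᵀM·[a, b]ᵀ = Mᵀg: [[4, 325]; [325, 118443]]·[a, b]ᵀ = [646, 236198]ᵀ.
det = 4·118443 − 325² = 368147.
a = (646·118443 − 325·236198)/368147 = -19244/28319; b = (4·236198 − 325·646)/368147 = 734842/368147.
Residuals: 210968/368147, -484670/368147, 261788/368147, 11914/368147; SSR = 945512/368147.

SSR = 2.568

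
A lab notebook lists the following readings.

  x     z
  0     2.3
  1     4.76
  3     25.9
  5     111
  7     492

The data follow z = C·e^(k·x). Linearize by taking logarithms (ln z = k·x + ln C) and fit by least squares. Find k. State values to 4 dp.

k = 0.7708

With ln zᵢ as the transformed response and xᵢ as the regressor:
Σx = 16.0000, Σ(x)² = 84.0000, Σln z = 16.5554, Σx·ln z = 78.2600.
Equations: 84.0000·k + 16.0000·ln C = 78.2600;  16.0000·k + 5·ln C = 16.5554.
Slope k = (n·Σx·ln z − Σx·Σln z)/(n·Σ(x)² − (Σx)²) = (5·78.2600 − 16.0000·16.5554)/164.0000 = 0.77081; ln C = (Σln z − k·Σx)/n = 0.84448.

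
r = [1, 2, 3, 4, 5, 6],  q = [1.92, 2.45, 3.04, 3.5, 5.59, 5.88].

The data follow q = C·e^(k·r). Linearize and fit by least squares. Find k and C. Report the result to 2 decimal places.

k = 0.23, C = 1.51

With ln qᵢ as the transformed response and rᵢ as the regressor:
Sums: Σr = 21.0000, Σ(r)² = 91.0000, Σln q = 7.4056, Σr·ln q = 30.0254.
Normal system: [[91.0000, 21.0000]; [21.0000, 6]]·[k, ln C]ᵀ = [30.0254, 7.4056]ᵀ.
Slope k = (n·Σr·ln q − Σr·Σln q)/(n·Σ(r)² − (Σr)²) = (6·30.0254 − 21.0000·7.4056)/105.0000 = 0.23462; ln C = (Σln q − k·Σr)/n = 0.41309, so C = exp(0.41309) = 1.51148.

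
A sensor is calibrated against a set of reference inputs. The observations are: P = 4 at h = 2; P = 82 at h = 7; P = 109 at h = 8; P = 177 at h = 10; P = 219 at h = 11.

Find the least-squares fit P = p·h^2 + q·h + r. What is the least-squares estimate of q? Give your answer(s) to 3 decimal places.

q = -3.347

From the data, Σh^2·h^2 = 31154, Σh^2·h = 3194, Σh^2 = 338, Σh·h = 338, Σh = 38, Σ1 = 5.
For XᵀP: Σh^2·P = 55209, Σh·P = 5633, ΣP = 591.
Normal equations: [[31154, 3194, 338]; [3194, 338, 38]; [338, 38, 5]]·[p, q, r]ᵀ = [55209, 5633, 591]ᵀ.
Row-reducing yields p = 1103/528, q = -589/176, r = 29/12.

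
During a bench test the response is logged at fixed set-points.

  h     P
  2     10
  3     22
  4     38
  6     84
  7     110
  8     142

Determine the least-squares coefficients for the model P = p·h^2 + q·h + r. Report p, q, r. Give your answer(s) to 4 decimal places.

The normal system XᵀX·[p, q, r]ᵀ = XᵀP is [[8146, 1170, 178]; [1170, 178, 30]; [178, 30, 6]]·[p, q, r]ᵀ = [18348, 2648, 406]ᵀ.
Inverting the 3×3 Gram matrix, [p, q, r]ᵀ = [185/98, 313/98, -211/49]ᵀ.

p = 1.8878, q = 3.1939, r = -4.3061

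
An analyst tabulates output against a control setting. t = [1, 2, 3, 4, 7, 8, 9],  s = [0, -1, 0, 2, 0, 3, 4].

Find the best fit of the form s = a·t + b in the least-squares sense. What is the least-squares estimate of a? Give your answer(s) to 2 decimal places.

a = 0.46

Sums needed: Σt·t = 224, Σt = 34, Σ1 = 7.
Moment sums: Σt·s = 66, Σs = 8.
MᵀM·[a, b]ᵀ = Mᵀs becomes [[224, 34]; [34, 7]]·[a, b]ᵀ = [66, 8]ᵀ.
Determinant 224·7 − 34² = 412.
a = (66·7 − 34·8)/412 = 95/206; b = (224·8 − 34·66)/412 = -113/103.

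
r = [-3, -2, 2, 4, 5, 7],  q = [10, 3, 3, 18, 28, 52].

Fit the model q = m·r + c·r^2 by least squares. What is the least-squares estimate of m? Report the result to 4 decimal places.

m = 0.0963

XᵀX·[m, c]ᵀ = Xᵀq reads: 107·m + 505·c = 546;  505·m + 3395·c = 3650.
Eliminating c: 3395·(row 1) − 505·(row 2) gives 108240·m = 3395·546 − 505·3650 = 10420, so m = 521/5412.
Then c = (3650 − 505·(521/5412))/3395 = 5741/5412.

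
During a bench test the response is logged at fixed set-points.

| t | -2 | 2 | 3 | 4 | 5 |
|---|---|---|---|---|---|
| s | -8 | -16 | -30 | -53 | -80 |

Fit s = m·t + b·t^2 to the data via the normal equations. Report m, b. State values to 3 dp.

m = -1.770, b = -2.849

Sums needed: Σt·t = 58, Σt·t^2 = 216, Σt^2·t^2 = 994.
Right-hand side: Σt·s = -718, Σt^2·s = -3214.
Δ = 58·994 − 216² = 10996.
m = ((-718)·994 − 216·(-3214))/10996 = -4867/2749; b = (58·(-3214) − 216·(-718))/10996 = -7831/2749.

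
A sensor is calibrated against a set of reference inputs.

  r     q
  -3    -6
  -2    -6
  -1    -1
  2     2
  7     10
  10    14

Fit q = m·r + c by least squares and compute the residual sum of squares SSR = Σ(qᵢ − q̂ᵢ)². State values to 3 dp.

SSR = 6.178

Forming AᵀA = [[167, 13]; [13, 6]] and Aᵀq = [245, 13]ᵀ gives AᵀA·[m, c]ᵀ = Aᵀq.
Determinant 167·6 − 13² = 833.
m = (245·6 − 13·13)/833 = 1301/833; c = (167·13 − 13·245)/833 = -1014/833.
Residuals: -81/833, -1382/833, 1482/833, 78/833, 237/833, -334/833; SSR = 5146/833.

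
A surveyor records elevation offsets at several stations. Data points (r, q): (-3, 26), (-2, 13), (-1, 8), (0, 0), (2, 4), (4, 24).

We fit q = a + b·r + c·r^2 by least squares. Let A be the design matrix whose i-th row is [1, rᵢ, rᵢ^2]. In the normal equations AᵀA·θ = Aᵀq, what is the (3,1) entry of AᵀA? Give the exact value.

Row 3 ↔ basis r^2, column 1 ↔ basis 1, so (AᵀA)_{3,1} = Σᵢ r^2 = (9)·(1) + (4)·(1) + (1)·(1) + (0)·(1) + (4)·(1) + (16)·(1) = 34.

34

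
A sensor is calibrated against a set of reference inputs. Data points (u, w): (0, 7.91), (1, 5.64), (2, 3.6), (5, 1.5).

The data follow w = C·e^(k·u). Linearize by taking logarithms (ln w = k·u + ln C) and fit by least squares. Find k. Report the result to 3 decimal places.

k = -0.332

Taking logs, ln w = k·u + ln C, so regress ln w on u.
Σu = 8.0000, Σ(u)² = 30.0000, Σln w = 5.4844, Σu·ln w = 6.3191.
Normal system: [[30.0000, 8.0000]; [8.0000, 4]]·[k, ln C]ᵀ = [6.3191, 5.4844]ᵀ.
Slope k = (n·Σu·ln w − Σu·Σln w)/(n·Σ(u)² − (Σu)²) = (4·6.3191 − 8.0000·5.4844)/56.0000 = -0.33212; ln C = (Σln w − k·Σu)/n = 2.03535.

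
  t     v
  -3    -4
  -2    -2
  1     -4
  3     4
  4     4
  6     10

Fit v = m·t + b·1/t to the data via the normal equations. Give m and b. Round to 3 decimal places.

With design matrix X, XᵀX = [[75, 6]; [6, 25/16]] and Xᵀv = [100, 7/3]ᵀ.
Eliminating b: (25/16)·(row 1) − 6·(row 2) gives (1299/16)·m = (25/16)·100 − 6·(7/3) = 569/4, so m = 2276/1299.
Then b = ((7/3) − 6·(2276/1299))/(25/16) = -6800/1299.

m = 1.752, b = -5.235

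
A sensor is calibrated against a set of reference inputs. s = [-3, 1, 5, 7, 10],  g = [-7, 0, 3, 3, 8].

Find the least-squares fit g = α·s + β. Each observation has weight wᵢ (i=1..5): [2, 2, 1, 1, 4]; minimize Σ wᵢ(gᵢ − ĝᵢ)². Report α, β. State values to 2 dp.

From the data, Σwᵢ·s·s = 494, Σwᵢ·s = 48, Σwᵢ·1 = 10.
For XᵀWg: Σwᵢ·s·g = 398, Σwᵢ·g = 24.
XᵀWX·[α, β]ᵀ = XᵀWg becomes [[494, 48]; [48, 10]]·[α, β]ᵀ = [398, 24]ᵀ.
Determinant 494·10 − 48² = 2636.
α = (398·10 − 48·24)/2636 = 707/659; β = (494·24 − 48·398)/2636 = -1812/659.

α = 1.07, β = -2.75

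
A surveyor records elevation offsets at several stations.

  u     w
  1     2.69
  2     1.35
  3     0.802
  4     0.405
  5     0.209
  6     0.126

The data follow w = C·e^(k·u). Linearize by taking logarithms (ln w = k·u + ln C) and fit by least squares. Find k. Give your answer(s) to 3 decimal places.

k = -0.617

With ln wᵢ as the transformed response and uᵢ as the regressor:
AᵀA = [[91.0000, 21.0000]; [21.0000, 6]], rhs = [-22.9436, -3.4718]ᵀ  (here Σu = 21.0000, Σ(u)² = 91.0000, Σln w = -3.4718, Σu·ln w = -22.9436).
Solving (det = 105.0000): k = -0.61671, ln C = 1.57986.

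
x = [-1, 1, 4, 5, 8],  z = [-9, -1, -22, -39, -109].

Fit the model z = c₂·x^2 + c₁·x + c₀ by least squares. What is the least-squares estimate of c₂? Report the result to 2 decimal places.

c₂ = -2.10

Setting ∂/∂c₂ … = 0 gives: 4979·c₂ + 701·c₁ + 107·c₀ = -8313;  701·c₂ + 107·c₁ + 17·c₀ = -1147;  107·c₂ + 17·c₁ + 5·c₀ = -180.
(Σx^2·x^2 = 4979, Σx^2·x = 701, Σx^2 = 107, Σx·x = 107, Σx = 17, Σ1 = 5, Σx^2·z = -8313, Σx·z = -1147, Σz = -180.)
Solving the 3×3 system (Gaussian elimination) gives c₂ = -857/408, c₁ = 479/136, c₀ = -617/204.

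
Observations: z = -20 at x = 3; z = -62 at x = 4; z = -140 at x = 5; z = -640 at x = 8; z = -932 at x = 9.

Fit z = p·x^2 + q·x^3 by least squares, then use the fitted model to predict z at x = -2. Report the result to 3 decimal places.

ẑ = 20.172

Forming MᵀM = [[11619, 96209]; [96209, 814035]] and Mᵀz = [-121124, -1029116]ᵀ gives MᵀM·[p, q]ᵀ = Mᵀz.
Eliminating q: 814035·(row 1) − 96209·(row 2) gives 202100984·p = 814035·(-121124) − 96209·(-1029116) = 411045904, so p = 51380738/25262623.
Then q = ((-1029116) − 96209·(51380738/25262623))/814035 = -38009986/25262623.
At x = -2: ẑ = (51380738/25262623)·(4) + (-38009986/25262623)·(-8) = 509602840/25262623.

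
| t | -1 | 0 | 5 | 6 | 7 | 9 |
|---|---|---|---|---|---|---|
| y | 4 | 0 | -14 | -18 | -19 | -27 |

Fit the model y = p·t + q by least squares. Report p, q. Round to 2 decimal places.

p = -2.99, q = 0.63

Forming MᵀM = [[192, 26]; [26, 6]] and Mᵀy = [-558, -74]ᵀ gives MᵀM·[p, q]ᵀ = Mᵀy.
Δ = 192·6 − 26² = 476.
p = ((-558)·6 − 26·(-74))/476 = -356/119; q = (192·(-74) − 26·(-558))/476 = 75/119.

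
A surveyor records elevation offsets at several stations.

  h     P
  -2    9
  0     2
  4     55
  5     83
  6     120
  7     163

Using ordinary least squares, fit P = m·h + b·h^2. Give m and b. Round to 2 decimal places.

m = 1.28, b = 3.12

Forming MᵀM = [[130, 740]; [740, 4594]] and MᵀP = [2478, 15298]ᵀ gives MᵀM·[m, b]ᵀ = MᵀP.
det = 130·4594 − 740² = 49620.
m = (2478·4594 − 740·15298)/49620 = 15853/12405; b = (130·15298 − 740·2478)/49620 = 7751/2481.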